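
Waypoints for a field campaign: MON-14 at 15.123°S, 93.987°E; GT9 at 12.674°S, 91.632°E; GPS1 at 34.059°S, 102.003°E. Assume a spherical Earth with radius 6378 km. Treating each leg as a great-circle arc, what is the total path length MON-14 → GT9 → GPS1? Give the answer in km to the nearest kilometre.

MON-14→GT9: c = 0.058469 rad, d = 372.91 km
GT9→GPS1: c = 0.407924 rad, d = 2601.74 km
Total = 372.91 + 2601.74 = 2974.66 km

2975 km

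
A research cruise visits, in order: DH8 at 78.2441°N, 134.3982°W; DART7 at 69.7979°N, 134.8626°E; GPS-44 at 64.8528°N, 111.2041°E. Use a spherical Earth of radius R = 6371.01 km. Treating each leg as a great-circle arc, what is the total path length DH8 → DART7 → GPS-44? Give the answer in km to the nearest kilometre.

3743 km

DH8→DART7: c = 0.408072 rad, d = 2599.83 km
DART7→GPS-44: c = 0.179438 rad, d = 1143.20 km
Total = 2599.83 + 1143.20 = 3743.03 km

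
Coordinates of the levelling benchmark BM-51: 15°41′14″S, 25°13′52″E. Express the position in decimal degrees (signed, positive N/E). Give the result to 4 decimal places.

-15.6872°, +25.2311°

lat: 15.6872° S → -15.6872°
lon: 25.2311° E → +25.2311°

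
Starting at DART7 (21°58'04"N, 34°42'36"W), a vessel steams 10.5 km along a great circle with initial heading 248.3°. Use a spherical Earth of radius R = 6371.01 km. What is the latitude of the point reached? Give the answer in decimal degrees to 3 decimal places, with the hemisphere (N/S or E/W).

DART7: φ = +21.96778°, λ = -34.71000°
δ = d/R = 10.5/6371.01 = 0.001648 rad
φ₂ = arcsin(sin φ₁ cos δ + cos φ₁ sin δ cos θ)
   = arcsin(0.37409·1.00000 + 0.92739·0.00165·-0.36975) = 21.93284°
λ₂ = λ₁ + atan2(sin θ sin δ cos φ₁, cos δ − sin φ₁ sin φ₂) = -34.80458°

21.933°N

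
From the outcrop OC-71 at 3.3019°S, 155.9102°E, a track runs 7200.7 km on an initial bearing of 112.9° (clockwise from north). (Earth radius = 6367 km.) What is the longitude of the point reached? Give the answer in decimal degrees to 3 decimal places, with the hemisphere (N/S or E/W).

δ = d/R = 7200.7/6367 = 1.130941 rad
φ₂ = arcsin(sin φ₁ cos δ + cos φ₁ sin δ cos θ)
   = arcsin(-0.05760·0.42581 + 0.99834·0.90481·-0.38912) = -22.08770°
λ₂ = λ₁ + atan2(sin θ sin δ cos φ₁, cos δ − sin φ₁ sin φ₂) = -139.99517°

139.995°W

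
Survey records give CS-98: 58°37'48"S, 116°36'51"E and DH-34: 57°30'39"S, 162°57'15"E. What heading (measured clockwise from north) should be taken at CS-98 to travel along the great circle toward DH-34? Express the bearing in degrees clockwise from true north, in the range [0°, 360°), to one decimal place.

107.5°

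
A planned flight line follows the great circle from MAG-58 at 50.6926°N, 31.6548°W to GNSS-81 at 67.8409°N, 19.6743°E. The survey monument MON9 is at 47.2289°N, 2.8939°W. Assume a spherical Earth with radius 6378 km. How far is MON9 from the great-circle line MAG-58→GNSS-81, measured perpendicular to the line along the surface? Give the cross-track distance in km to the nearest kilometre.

1688 km

δ₁₃ = central angle MAG-58→MON9 = 0.332882 rad  (haversine)
θ₁₃ = bearing MAG-58→MON9 = 89.228°,  θ₁₂ = bearing MAG-58→GNSS-81 = 36.066°
dₓₜ = R·arcsin(sin δ₁₃ · sin(θ₁₃ − θ₁₂)) = 6378·arcsin(0.32677·sin(53.161°)) = 1687.607 km
|dₓₜ| = 1687.607 km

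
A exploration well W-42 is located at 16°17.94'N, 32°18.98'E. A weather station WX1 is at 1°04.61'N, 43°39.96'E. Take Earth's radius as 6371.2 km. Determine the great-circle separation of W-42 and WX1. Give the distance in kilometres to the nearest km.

2100 km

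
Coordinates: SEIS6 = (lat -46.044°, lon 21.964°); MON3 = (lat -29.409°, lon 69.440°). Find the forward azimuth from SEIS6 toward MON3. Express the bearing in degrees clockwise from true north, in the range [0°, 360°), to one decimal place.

82.6°

Δλ = 47.4760°
y = sin Δλ · cos φ₂ = 0.642023
x = cos φ₁ sin φ₂ − sin φ₁ cos φ₂ cos Δλ = 0.083027
θ = atan2(y, x) = 82.6313° → 82.6313° (mod 360°)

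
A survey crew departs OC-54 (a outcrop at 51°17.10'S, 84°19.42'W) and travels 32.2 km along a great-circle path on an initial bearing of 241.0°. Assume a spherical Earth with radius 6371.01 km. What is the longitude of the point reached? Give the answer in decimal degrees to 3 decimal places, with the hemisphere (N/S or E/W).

OC-54: φ = -51.28500°, λ = -84.32367°
δ = d/R = 32.2/6371.01 = 0.005054 rad
φ₂ = arcsin(sin φ₁ cos δ + cos φ₁ sin δ cos θ)
   = arcsin(-0.78027·0.99999 + 0.62545·0.00505·-0.48481) = -51.42469°
λ₂ = λ₁ + atan2(sin θ sin δ cos φ₁, cos δ − sin φ₁ sin φ₂) = -84.72985°

84.730°W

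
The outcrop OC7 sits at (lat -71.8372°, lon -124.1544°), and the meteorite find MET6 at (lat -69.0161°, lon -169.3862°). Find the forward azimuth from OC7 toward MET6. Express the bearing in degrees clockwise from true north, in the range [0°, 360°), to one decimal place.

Δλ = -45.2318°
y = sin Δλ · cos φ₂ = -0.254241
x = cos φ₁ sin φ₂ − sin φ₁ cos φ₂ cos Δλ = -0.051418
θ = atan2(y, x) = -101.4334° → 258.5666° (mod 360°)

258.6°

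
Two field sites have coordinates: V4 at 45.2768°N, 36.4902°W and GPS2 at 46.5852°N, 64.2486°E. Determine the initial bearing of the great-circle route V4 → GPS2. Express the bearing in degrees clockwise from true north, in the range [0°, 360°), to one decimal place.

48.3°

Δλ = 100.7388°
y = sin Δλ · cos φ₂ = 0.675239
x = cos φ₁ sin φ₂ − sin φ₁ cos φ₂ cos Δλ = 0.602142
θ = atan2(y, x) = 48.2751° → 48.2751° (mod 360°)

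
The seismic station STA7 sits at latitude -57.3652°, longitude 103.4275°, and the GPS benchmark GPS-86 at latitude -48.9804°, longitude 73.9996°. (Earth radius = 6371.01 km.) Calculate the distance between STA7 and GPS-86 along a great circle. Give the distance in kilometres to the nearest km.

Δφ = 8.3848°,  Δλ = -29.4279°
a = sin²(Δφ/2) + cos φ₁ cos φ₂ sin²(Δλ/2) = 0.028178
c = 2·arcsin(√a) = 0.337324 rad = 19.3272°
d = R·c = 6371.01 × 0.337324 = 2149.1 km

2149 km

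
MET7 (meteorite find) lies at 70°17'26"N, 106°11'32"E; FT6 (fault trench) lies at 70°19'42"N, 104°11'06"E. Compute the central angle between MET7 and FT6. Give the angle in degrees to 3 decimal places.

MET7: φ = +70.29056°, λ = +106.19222°
FT6: φ = +70.32833°, λ = +104.18500°
Δφ = 0.0378°,  Δλ = -2.0072°
a = sin²(Δφ/2) + cos φ₁ cos φ₂ sin²(Δλ/2) = 0.000035
c = 2·arcsin(√a) = 0.011822 rad = 0.6773°

0.677°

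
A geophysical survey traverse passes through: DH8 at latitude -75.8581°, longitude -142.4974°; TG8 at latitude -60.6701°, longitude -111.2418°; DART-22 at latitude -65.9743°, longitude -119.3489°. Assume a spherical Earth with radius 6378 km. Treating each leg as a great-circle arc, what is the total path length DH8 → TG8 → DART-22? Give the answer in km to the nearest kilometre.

2787 km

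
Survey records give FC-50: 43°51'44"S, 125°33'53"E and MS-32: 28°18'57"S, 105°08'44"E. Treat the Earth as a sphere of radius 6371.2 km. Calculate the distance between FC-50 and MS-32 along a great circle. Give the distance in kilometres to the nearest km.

FC-50: φ = -43.86222°, λ = +125.56472°
MS-32: φ = -28.31583°, λ = +105.14556°
Δφ = 15.5464°,  Δλ = -20.4192°
a = sin²(Δφ/2) + cos φ₁ cos φ₂ sin²(Δλ/2) = 0.038235
c = 2·arcsin(√a) = 0.393611 rad = 22.5522°
d = R·c = 6371.2 × 0.393611 = 2507.8 km

2508 km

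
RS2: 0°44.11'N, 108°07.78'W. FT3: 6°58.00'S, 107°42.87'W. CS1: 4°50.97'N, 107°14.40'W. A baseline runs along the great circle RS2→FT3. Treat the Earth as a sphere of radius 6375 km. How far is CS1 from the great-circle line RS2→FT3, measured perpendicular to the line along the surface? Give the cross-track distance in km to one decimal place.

123.0 km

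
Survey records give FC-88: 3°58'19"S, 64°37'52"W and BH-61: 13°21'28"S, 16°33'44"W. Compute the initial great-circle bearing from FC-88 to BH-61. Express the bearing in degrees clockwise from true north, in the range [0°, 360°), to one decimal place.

FC-88: φ = -3.97194°, λ = -64.63111°
BH-61: φ = -13.35778°, λ = -16.56222°
Δλ = 48.0689°
y = sin Δλ · cos φ₂ = 0.723822
x = cos φ₁ sin φ₂ − sin φ₁ cos φ₂ cos Δλ = -0.185441
θ = atan2(y, x) = 104.3699° → 104.3699° (mod 360°)

104.4°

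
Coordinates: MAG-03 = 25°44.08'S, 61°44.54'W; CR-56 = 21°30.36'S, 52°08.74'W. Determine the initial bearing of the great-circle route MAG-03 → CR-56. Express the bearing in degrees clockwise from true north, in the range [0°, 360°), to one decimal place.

66.3°

MAG-03: φ = -25.73467°, λ = -61.74233°
CR-56: φ = -21.50600°, λ = -52.14567°
Δλ = 9.5967°
y = sin Δλ · cos φ₂ = 0.155105
x = cos φ₁ sin φ₂ − sin φ₁ cos φ₂ cos Δλ = 0.068084
θ = atan2(y, x) = 66.3007° → 66.3007° (mod 360°)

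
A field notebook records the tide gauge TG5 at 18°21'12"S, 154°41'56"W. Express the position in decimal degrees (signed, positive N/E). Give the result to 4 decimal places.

-18.3533°, -154.6989°

lat: 18.3533° S → -18.3533°
lon: 154.6989° W → -154.6989°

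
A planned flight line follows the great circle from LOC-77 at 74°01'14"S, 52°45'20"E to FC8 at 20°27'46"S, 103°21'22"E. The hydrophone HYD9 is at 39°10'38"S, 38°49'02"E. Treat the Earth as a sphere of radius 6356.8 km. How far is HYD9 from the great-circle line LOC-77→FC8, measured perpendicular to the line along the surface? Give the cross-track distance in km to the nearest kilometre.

3792 km

LOC-77: φ = -74.02056°, λ = +52.75556°
FC8: φ = -20.46278°, λ = +103.35611°
HYD9: φ = -39.17722°, λ = +38.81722°
δ₁₃ = central angle LOC-77→HYD9 = 0.619044 rad  (haversine)
θ₁₃ = bearing LOC-77→HYD9 = 341.228°,  θ₁₂ = bearing LOC-77→FC8 = 56.706°
dₓₜ = R·arcsin(sin δ₁₃ · sin(θ₁₃ − θ₁₂)) = 6356.8·arcsin(0.58026·sin(284.522°)) = -3791.587 km
|dₓₜ| = 3791.587 km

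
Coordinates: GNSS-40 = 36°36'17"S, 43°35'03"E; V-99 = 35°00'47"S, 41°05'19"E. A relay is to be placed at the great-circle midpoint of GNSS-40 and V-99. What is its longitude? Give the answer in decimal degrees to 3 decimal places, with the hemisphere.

42.324°E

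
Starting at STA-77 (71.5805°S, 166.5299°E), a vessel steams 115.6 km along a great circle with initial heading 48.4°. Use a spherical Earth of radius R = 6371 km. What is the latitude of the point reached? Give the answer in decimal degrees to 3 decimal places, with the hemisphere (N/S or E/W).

δ = d/R = 115.6/6371 = 0.018145 rad
φ₂ = arcsin(sin φ₁ cos δ + cos φ₁ sin δ cos θ)
   = arcsin(-0.94877·0.99984 + 0.31597·0.01814·0.66393) = -70.87501°
λ₂ = λ₁ + atan2(sin θ sin δ cos φ₁, cos δ − sin φ₁ sin φ₂) = 168.90332°

70.875°S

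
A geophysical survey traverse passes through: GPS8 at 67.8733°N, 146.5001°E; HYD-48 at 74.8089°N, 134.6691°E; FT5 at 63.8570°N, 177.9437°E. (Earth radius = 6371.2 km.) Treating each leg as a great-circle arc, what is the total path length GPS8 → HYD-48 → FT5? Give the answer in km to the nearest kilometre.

2890 km

GPS8→HYD-48: c = 0.137324 rad, d = 874.92 km
HYD-48→FT5: c = 0.316305 rad, d = 2015.24 km
Total = 874.92 + 2015.24 = 2890.16 km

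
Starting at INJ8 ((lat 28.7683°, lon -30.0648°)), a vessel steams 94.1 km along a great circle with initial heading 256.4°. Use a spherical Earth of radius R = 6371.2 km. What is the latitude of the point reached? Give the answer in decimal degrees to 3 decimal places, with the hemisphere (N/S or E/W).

28.566°N

δ = d/R = 94.1/6371.2 = 0.014770 rad
φ₂ = arcsin(sin φ₁ cos δ + cos φ₁ sin δ cos θ)
   = arcsin(0.48127·0.99989 + 0.87657·0.01477·-0.23514) = 28.56609°
λ₂ = λ₁ + atan2(sin θ sin δ cos φ₁, cos δ − sin φ₁ sin φ₂) = -31.00132°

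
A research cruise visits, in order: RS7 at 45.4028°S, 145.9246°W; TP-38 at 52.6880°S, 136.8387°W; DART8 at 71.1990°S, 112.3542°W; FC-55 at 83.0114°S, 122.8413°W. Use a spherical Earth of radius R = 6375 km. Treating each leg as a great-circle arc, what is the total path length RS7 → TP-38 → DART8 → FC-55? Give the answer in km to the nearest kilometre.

RS7→TP-38: c = 0.163969 rad, d = 1045.30 km
TP-38→DART8: c = 0.374487 rad, d = 2387.36 km
DART8→FC-55: c = 0.209341 rad, d = 1334.55 km
Total = 1045.30 + 2387.36 + 1334.55 = 4767.21 km

4767 km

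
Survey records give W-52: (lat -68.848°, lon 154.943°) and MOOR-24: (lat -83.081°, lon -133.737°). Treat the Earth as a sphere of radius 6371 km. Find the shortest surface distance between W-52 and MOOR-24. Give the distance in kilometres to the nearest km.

2223 km

Δφ = -14.2330°,  Δλ = 71.3200°
a = sin²(Δφ/2) + cos φ₁ cos φ₂ sin²(Δλ/2) = 0.030121
c = 2·arcsin(√a) = 0.348878 rad = 19.9892°
d = R·c = 6371 × 0.348878 = 2222.7 km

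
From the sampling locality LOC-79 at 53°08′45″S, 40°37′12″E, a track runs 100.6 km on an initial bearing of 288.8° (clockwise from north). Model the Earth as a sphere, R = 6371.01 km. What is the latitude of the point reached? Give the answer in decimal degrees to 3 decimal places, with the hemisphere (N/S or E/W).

52.846°S

LOC-79: φ = -53.14583°, λ = +40.62000°
δ = d/R = 100.6/6371.01 = 0.015790 rad
φ₂ = arcsin(sin φ₁ cos δ + cos φ₁ sin δ cos θ)
   = arcsin(-0.80016·0.99988 + 0.59978·0.01579·0.32227) = -52.84580°
λ₂ = λ₁ + atan2(sin θ sin δ cos φ₁, cos δ − sin φ₁ sin φ₂) = 39.20186°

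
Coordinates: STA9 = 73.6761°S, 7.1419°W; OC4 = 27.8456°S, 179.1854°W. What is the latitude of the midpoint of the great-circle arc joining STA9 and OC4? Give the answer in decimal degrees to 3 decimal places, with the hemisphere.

66.950°S

Bx = cos φ₂ cos Δλ = -0.875698,  By = cos φ₂ sin Δλ = -0.122393
φₘ = atan2(sin φ₁ + sin φ₂, √((cos φ₁ + Bx)² + By²)) = -66.95019°
λₘ = λ₁ + atan2(By, cos φ₁ + Bx) = -175.51109°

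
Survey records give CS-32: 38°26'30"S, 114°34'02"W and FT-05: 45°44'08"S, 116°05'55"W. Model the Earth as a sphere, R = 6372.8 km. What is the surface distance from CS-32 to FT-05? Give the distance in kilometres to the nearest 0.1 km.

821.0 km

CS-32: φ = -38.44167°, λ = -114.56722°
FT-05: φ = -45.73556°, λ = -116.09861°
Δφ = -7.2939°,  Δλ = -1.5314°
a = sin²(Δφ/2) + cos φ₁ cos φ₂ sin²(Δλ/2) = 0.004144
c = 2·arcsin(√a) = 0.128831 rad = 7.3815°
d = R·c = 6372.8 × 0.128831 = 821.0 km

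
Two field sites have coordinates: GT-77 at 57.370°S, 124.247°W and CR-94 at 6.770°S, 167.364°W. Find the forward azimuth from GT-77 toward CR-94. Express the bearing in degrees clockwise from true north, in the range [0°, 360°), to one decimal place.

308.9°

Δλ = -43.1170°
y = sin Δλ · cos φ₂ = -0.678725
x = cos φ₁ sin φ₂ − sin φ₁ cos φ₂ cos Δλ = 0.546899
θ = atan2(y, x) = -51.1390° → 308.8610° (mod 360°)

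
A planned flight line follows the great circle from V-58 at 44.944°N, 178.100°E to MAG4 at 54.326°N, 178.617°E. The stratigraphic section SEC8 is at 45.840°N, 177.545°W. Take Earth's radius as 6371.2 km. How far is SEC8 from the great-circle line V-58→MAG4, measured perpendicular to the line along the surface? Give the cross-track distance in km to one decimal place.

δ₁₃ = central angle V-58→SEC8 = 0.055613 rad  (haversine)
θ₁₃ = bearing V-58→SEC8 = 72.128°,  θ₁₂ = bearing V-58→MAG4 = 1.849°
dₓₜ = R·arcsin(sin δ₁₃ · sin(θ₁₃ − θ₁₂)) = 6371.2·arcsin(0.05558·sin(70.279°)) = 333.519 km
|dₓₜ| = 333.519 km

333.5 km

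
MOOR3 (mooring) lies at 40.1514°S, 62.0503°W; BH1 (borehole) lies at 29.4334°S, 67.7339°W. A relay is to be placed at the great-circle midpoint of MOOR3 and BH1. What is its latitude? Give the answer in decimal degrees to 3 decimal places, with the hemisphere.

Bx = cos φ₂ cos Δλ = 0.866646,  By = cos φ₂ sin Δλ = -0.086252
φₘ = atan2(sin φ₁ + sin φ₂, √((cos φ₁ + Bx)² + By²)) = -34.82530°
λₘ = λ₁ + atan2(By, cos φ₁ + Bx) = -65.07748°

34.825°S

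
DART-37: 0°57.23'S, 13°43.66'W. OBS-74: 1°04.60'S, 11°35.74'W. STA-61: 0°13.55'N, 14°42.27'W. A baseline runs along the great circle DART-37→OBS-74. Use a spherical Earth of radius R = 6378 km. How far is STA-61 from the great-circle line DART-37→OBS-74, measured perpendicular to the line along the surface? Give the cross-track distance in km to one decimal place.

DART-37: φ = -0.95383°, λ = -13.72767°
OBS-74: φ = -1.07667°, λ = -11.59567°
STA-61: φ = +0.22583°, λ = -14.70450°
δ₁₃ = central angle DART-37→STA-61 = 0.026731 rad  (haversine)
θ₁₃ = bearing DART-37→STA-61 = 320.370°,  θ₁₂ = bearing DART-37→OBS-74 = 93.316°
dₓₜ = R·arcsin(sin δ₁₃ · sin(θ₁₃ − θ₁₂)) = 6378·arcsin(0.02673·sin(227.053°)) = -124.790 km
|dₓₜ| = 124.790 km

124.8 km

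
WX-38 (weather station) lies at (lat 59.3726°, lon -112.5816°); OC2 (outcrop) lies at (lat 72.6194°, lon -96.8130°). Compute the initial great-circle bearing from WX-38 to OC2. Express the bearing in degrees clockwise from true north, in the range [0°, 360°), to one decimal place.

18.8°

Δλ = 15.7686°
y = sin Δλ · cos φ₂ = 0.081177
x = cos φ₁ sin φ₂ − sin φ₁ cos φ₂ cos Δλ = 0.238819
θ = atan2(y, x) = 18.7735° → 18.7735° (mod 360°)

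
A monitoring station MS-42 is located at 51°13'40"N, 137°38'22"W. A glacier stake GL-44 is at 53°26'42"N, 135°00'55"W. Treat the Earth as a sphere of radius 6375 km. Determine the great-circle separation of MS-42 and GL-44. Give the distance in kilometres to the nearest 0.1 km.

MS-42: φ = +51.22778°, λ = -137.63944°
GL-44: φ = +53.44500°, λ = -135.01528°
Δφ = 2.2172°,  Δλ = 2.6242°
a = sin²(Δφ/2) + cos φ₁ cos φ₂ sin²(Δλ/2) = 0.000570
c = 2·arcsin(√a) = 0.047749 rad = 2.7358°
d = R·c = 6375 × 0.047749 = 304.4 km

304.4 km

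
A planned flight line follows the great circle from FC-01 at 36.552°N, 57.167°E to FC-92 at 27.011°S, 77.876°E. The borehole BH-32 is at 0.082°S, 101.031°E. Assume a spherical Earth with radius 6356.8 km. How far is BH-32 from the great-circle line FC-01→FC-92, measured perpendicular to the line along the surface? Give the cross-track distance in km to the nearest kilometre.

3349 km

δ₁₃ = central angle FC-01→BH-32 = 0.954119 rad  (haversine)
θ₁₃ = bearing FC-01→BH-32 = 121.853°,  θ₁₂ = bearing FC-01→FC-92 = 159.905°
dₓₜ = R·arcsin(sin δ₁₃ · sin(θ₁₃ − θ₁₂)) = 6356.8·arcsin(0.81580·sin(-38.052°)) = -3349.295 km
|dₓₜ| = 3349.295 km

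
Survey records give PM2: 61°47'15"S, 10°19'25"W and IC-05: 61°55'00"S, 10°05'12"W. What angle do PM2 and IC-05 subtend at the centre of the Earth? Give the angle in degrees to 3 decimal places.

0.171°

PM2: φ = -61.78750°, λ = -10.32361°
IC-05: φ = -61.91667°, λ = -10.08667°
Δφ = -0.1292°,  Δλ = 0.2369°
a = sin²(Δφ/2) + cos φ₁ cos φ₂ sin²(Δλ/2) = 0.000002
c = 2·arcsin(√a) = 0.002981 rad = 0.1708°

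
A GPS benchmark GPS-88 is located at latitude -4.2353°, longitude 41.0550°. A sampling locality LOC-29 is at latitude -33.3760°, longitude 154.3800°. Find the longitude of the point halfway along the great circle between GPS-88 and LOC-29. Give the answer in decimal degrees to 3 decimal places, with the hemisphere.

90.054°E

Bx = cos φ₂ cos Δλ = -0.330646,  By = cos φ₂ sin Δλ = 0.766831
φₘ = atan2(sin φ₁ + sin φ₂, √((cos φ₁ + Bx)² + By²)) = -31.55449°
λₘ = λ₁ + atan2(By, cos φ₁ + Bx) = 90.05383°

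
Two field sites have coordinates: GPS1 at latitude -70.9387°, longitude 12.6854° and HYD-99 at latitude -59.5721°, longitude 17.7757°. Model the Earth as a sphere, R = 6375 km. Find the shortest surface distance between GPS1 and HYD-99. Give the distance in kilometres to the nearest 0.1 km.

1285.6 km

Δφ = 11.3666°,  Δλ = 5.0903°
a = sin²(Δφ/2) + cos φ₁ cos φ₂ sin²(Δλ/2) = 0.010133
c = 2·arcsin(√a) = 0.201668 rad = 11.5547°
d = R·c = 6375 × 0.201668 = 1285.6 km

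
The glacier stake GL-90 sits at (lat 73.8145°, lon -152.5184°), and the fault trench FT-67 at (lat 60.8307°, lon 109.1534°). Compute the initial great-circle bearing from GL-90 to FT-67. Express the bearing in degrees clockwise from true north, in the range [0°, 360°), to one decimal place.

302.8°

Δλ = -98.3282°
y = sin Δλ · cos φ₂ = -0.482252
x = cos φ₁ sin φ₂ − sin φ₁ cos φ₂ cos Δλ = 0.311195
θ = atan2(y, x) = -57.1660° → 302.8340° (mod 360°)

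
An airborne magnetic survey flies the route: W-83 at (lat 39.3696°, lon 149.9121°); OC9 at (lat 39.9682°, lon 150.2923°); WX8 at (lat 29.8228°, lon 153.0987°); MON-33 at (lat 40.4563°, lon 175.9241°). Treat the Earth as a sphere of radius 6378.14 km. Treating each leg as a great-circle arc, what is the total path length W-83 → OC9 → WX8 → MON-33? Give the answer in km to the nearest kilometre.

W-83→OC9: c = 0.011629 rad, d = 74.17 km
OC9→WX8: c = 0.181542 rad, d = 1157.90 km
WX8→MON-33: c = 0.373288 rad, d = 2380.88 km
Total = 74.17 + 1157.90 + 2380.88 = 3612.95 km

3613 km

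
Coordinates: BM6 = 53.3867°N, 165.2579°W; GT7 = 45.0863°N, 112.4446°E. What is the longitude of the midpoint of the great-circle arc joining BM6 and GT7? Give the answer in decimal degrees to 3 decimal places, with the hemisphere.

149.387°E

Bx = cos φ₂ cos Δλ = 0.094630,  By = cos φ₂ sin Δλ = -0.699671
φₘ = atan2(sin φ₁ + sin φ₂, √((cos φ₁ + Bx)² + By²)) = 56.94020°
λₘ = λ₁ + atan2(By, cos φ₁ + Bx) = 149.38660°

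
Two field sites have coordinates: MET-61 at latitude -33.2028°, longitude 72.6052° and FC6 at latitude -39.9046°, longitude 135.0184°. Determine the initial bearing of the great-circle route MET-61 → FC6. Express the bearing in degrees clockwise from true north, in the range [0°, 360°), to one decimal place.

116.7°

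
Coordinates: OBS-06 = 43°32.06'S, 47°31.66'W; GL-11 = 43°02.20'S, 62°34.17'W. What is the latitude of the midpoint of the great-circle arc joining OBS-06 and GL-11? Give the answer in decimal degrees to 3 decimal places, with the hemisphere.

43.533°S

OBS-06: φ = -43.53433°, λ = -47.52767°
GL-11: φ = -43.03667°, λ = -62.56950°
Bx = cos φ₂ cos Δλ = 0.705873,  By = cos φ₂ sin Δλ = -0.189691
φₘ = atan2(sin φ₁ + sin φ₂, √((cos φ₁ + Bx)² + By²)) = -43.53263°
λₘ = λ₁ + atan2(By, cos φ₁ + Bx) = -55.07953°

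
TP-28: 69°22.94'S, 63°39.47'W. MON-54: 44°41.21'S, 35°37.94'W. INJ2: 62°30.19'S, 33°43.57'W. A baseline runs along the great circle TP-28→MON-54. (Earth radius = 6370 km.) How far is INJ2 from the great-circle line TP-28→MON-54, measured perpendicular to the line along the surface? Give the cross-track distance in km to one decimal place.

TP-28: φ = -69.38233°, λ = -63.65783°
MON-54: φ = -44.68683°, λ = -35.63233°
INJ2: φ = -62.50317°, λ = -33.72617°
δ₁₃ = central angle TP-28→INJ2 = 0.240930 rad  (haversine)
θ₁₃ = bearing TP-28→INJ2 = 74.905°,  θ₁₂ = bearing TP-28→MON-54 = 44.514°
dₓₜ = R·arcsin(sin δ₁₃ · sin(θ₁₃ − θ₁₂)) = 6370·arcsin(0.23861·sin(30.390°)) = 770.790 km
|dₓₜ| = 770.790 km

770.8 km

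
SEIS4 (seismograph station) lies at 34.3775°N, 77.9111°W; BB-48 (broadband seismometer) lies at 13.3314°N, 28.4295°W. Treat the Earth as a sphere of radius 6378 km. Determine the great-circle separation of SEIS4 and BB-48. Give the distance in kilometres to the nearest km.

5489 km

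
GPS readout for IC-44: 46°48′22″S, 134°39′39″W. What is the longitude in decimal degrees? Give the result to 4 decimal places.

134° + 39′/60 + 39″/3600 = 134 + 0.65000 + 0.01083 = 134.6608°

134.6608°W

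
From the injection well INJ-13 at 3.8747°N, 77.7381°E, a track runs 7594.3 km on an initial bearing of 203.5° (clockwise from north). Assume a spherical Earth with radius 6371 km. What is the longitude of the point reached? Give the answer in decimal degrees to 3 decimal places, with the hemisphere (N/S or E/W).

36.760°E

δ = d/R = 7594.3/6371 = 1.192011 rad
φ₂ = arcsin(sin φ₁ cos δ + cos φ₁ sin δ cos θ)
   = arcsin(0.06757·0.36979 + 0.99771·0.92911·-0.91706) = -55.60040°
λ₂ = λ₁ + atan2(sin θ sin δ cos φ₁, cos δ − sin φ₁ sin φ₂) = 36.76019°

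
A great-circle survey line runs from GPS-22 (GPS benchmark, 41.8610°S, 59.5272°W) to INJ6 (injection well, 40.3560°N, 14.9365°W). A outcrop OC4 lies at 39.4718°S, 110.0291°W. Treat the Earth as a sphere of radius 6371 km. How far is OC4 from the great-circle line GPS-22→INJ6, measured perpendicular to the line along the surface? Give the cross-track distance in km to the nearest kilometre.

δ₁₃ = central angle GPS-22→OC4 = 0.660162 rad  (haversine)
θ₁₃ = bearing GPS-22→OC4 = 256.247°,  θ₁₂ = bearing GPS-22→INJ6 = 32.357°
dₓₜ = R·arcsin(sin δ₁₃ · sin(θ₁₃ − θ₁₂)) = 6371·arcsin(0.61325·sin(223.890°)) = -2797.674 km
|dₓₜ| = 2797.674 km

2798 km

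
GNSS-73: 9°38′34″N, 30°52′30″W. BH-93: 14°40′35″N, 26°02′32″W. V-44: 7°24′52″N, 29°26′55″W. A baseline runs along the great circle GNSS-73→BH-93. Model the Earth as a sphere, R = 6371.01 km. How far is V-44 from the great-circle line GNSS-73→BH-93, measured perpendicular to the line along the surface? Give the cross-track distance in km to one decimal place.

283.4 km

GNSS-73: φ = +9.64278°, λ = -30.87500°
BH-93: φ = +14.67639°, λ = -26.04222°
V-44: φ = +7.41444°, λ = -29.44861°
δ₁₃ = central angle GNSS-73→V-44 = 0.046029 rad  (haversine)
θ₁₃ = bearing GNSS-73→V-44 = 147.556°,  θ₁₂ = bearing GNSS-73→BH-93 = 42.701°
dₓₜ = R·arcsin(sin δ₁₃ · sin(θ₁₃ − θ₁₂)) = 6371.01·arcsin(0.04601·sin(104.855°)) = 283.441 km
|dₓₜ| = 283.441 km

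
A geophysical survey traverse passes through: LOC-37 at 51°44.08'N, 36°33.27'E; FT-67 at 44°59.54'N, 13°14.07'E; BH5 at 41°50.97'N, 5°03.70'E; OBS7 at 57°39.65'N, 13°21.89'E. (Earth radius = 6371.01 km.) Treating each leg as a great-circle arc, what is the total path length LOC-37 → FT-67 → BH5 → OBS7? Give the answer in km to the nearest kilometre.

LOC-37: φ = +51.73467°, λ = +36.55450°
FT-67: φ = +44.99233°, λ = +13.23450°
BH5: φ = +41.84950°, λ = +5.06167°
OBS7: φ = +57.66083°, λ = +13.36483°
LOC-37→FT-67: c = 0.293264 rad, d = 1868.39 km
FT-67→BH5: c = 0.117151 rad, d = 746.37 km
BH5→OBS7: c = 0.290896 rad, d = 1853.30 km
Total = 1868.39 + 746.37 + 1853.30 = 4468.06 km

4468 km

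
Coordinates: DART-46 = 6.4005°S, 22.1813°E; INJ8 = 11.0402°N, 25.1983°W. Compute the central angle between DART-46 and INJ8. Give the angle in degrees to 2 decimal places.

Δφ = 17.4407°,  Δλ = -47.3796°
a = sin²(Δφ/2) + cos φ₁ cos φ₂ sin²(Δλ/2) = 0.180442
c = 2·arcsin(√a) = 0.877448 rad = 50.2741°

50.27°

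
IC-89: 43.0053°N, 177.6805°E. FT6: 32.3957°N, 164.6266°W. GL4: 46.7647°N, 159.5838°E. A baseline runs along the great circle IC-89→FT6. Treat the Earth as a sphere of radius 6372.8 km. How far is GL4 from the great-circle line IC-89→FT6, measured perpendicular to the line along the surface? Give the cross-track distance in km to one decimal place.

δ₁₃ = central angle IC-89→GL4 = 0.232606 rad  (haversine)
θ₁₃ = bearing IC-89→GL4 = 292.625°,  θ₁₂ = bearing IC-89→FT6 = 121.438°
dₓₜ = R·arcsin(sin δ₁₃ · sin(θ₁₃ − θ₁₂)) = 6372.8·arcsin(0.23051·sin(171.187°)) = 225.126 km
|dₓₜ| = 225.126 km

225.1 km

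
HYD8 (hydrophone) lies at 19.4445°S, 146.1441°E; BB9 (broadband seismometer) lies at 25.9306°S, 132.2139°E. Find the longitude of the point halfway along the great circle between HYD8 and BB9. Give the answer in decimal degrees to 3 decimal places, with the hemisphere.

139.345°E

Bx = cos φ₂ cos Δλ = 0.872875,  By = cos φ₂ sin Δλ = -0.216503
φₘ = atan2(sin φ₁ + sin φ₂, √((cos φ₁ + Bx)² + By²)) = -22.83888°
λₘ = λ₁ + atan2(By, cos φ₁ + Bx) = 139.34481°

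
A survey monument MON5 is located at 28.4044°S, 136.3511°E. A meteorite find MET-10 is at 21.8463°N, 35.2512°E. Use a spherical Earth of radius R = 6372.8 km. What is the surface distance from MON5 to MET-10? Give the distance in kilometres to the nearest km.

12182 km

Δφ = 50.2507°,  Δλ = -101.0999°
a = sin²(Δφ/2) + cos φ₁ cos φ₂ sin²(Δλ/2) = 0.667098
c = 2·arcsin(√a) = 1.911548 rad = 109.5236°
d = R·c = 6372.8 × 1.911548 = 12181.9 km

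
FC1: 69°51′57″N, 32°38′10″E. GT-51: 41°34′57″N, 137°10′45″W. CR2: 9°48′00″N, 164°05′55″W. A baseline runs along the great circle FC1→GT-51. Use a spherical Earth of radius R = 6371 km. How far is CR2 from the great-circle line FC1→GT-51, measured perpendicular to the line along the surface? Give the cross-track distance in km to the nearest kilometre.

FC1: φ = +69.86583°, λ = +32.63611°
GT-51: φ = +41.58250°, λ = -137.17917°
CR2: φ = +9.80000°, λ = -164.09861°
δ₁₃ = central angle FC1→CR2 = 1.736578 rad  (haversine)
θ₁₃ = bearing FC1→CR2 = 16.719°,  θ₁₂ = bearing FC1→GT-51 = 351.816°
dₓₜ = R·arcsin(sin δ₁₃ · sin(θ₁₃ − θ₁₂)) = 6371·arcsin(0.98629·sin(-335.097°)) = 2728.612 km
|dₓₜ| = 2728.612 km

2729 km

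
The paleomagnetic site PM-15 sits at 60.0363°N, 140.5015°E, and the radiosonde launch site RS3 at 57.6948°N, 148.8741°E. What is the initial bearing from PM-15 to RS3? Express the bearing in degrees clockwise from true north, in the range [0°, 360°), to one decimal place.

114.8°

Δλ = 8.3726°
y = sin Δλ · cos φ₂ = 0.077818
x = cos φ₁ sin φ₂ − sin φ₁ cos φ₂ cos Δλ = -0.035921
θ = atan2(y, x) = 114.7781° → 114.7781° (mod 360°)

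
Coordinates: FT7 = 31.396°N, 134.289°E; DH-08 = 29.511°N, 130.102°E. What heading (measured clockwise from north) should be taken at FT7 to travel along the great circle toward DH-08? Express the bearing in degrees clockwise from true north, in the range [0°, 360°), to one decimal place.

243.5°

Δλ = -4.1870°
y = sin Δλ · cos φ₂ = -0.063539
x = cos φ₁ sin φ₂ − sin φ₁ cos φ₂ cos Δλ = -0.031684
θ = atan2(y, x) = -116.5028° → 243.4972° (mod 360°)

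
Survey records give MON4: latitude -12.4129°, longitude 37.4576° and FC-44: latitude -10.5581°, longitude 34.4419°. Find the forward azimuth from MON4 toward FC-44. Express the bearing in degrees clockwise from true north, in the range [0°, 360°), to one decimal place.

301.8°

Δλ = -3.0157°
y = sin Δλ · cos φ₂ = -0.051719
x = cos φ₁ sin φ₂ − sin φ₁ cos φ₂ cos Δλ = 0.032074
θ = atan2(y, x) = -58.1944° → 301.8056° (mod 360°)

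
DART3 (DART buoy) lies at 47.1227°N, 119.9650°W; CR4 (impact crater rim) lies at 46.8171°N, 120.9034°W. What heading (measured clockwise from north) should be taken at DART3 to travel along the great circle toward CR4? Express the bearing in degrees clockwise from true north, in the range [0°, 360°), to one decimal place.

244.8°

Δλ = -0.9384°
y = sin Δλ · cos φ₂ = -0.011208
x = cos φ₁ sin φ₂ − sin φ₁ cos φ₂ cos Δλ = -0.005266
θ = atan2(y, x) = -115.1689° → 244.8311° (mod 360°)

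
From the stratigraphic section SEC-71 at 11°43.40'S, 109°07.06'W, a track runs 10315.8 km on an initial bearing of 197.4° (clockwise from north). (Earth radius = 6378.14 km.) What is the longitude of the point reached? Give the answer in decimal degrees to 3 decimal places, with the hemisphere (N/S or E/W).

122.189°E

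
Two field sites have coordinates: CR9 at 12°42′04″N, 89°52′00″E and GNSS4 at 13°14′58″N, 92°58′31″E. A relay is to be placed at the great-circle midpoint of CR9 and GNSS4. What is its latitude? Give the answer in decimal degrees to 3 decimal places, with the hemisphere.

CR9: φ = +12.70111°, λ = +89.86667°
GNSS4: φ = +13.24944°, λ = +92.97528°
Bx = cos φ₂ cos Δλ = 0.971949,  By = cos φ₂ sin Δλ = 0.052785
φₘ = atan2(sin φ₁ + sin φ₂, √((cos φ₁ + Bx)² + By²)) = 12.97989°
λₘ = λ₁ + atan2(By, cos φ₁ + Bx) = 91.41926°

12.980°N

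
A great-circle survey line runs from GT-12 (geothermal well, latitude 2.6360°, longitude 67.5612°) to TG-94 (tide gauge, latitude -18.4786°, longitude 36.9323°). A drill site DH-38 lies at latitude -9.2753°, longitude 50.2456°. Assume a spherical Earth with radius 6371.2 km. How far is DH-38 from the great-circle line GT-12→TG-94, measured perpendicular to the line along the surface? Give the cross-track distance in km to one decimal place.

δ₁₃ = central angle GT-12→DH-38 = 0.365940 rad  (haversine)
θ₁₃ = bearing GT-12→DH-38 = 235.176°,  θ₁₂ = bearing GT-12→TG-94 = 233.762°
dₓₜ = R·arcsin(sin δ₁₃ · sin(θ₁₃ − θ₁₂)) = 6371.2·arcsin(0.35783·sin(1.414°)) = 56.260 km
|dₓₜ| = 56.260 km

56.3 km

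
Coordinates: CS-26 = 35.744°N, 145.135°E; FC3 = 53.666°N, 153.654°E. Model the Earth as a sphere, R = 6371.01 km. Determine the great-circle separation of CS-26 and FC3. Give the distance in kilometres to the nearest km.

2100 km

Δφ = 17.9220°,  Δλ = 8.5190°
a = sin²(Δφ/2) + cos φ₁ cos φ₂ sin²(Δλ/2) = 0.026915
c = 2·arcsin(√a) = 0.329604 rad = 18.8849°
d = R·c = 6371.01 × 0.329604 = 2099.9 km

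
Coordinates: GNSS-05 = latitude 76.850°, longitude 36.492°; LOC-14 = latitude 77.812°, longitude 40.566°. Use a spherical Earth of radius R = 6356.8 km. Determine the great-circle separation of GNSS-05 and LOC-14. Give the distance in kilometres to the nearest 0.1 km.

145.6 km

Δφ = 0.9620°,  Δλ = 4.0740°
a = sin²(Δφ/2) + cos φ₁ cos φ₂ sin²(Δλ/2) = 0.000131
c = 2·arcsin(√a) = 0.022905 rad = 1.3124°
d = R·c = 6356.8 × 0.022905 = 145.6 km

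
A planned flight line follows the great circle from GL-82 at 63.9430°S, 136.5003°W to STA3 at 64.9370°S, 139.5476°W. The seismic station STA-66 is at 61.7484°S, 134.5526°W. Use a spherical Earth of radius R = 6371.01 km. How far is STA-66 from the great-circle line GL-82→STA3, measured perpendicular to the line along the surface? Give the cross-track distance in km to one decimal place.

δ₁₃ = central angle GL-82→STA-66 = 0.041321 rad  (haversine)
θ₁₃ = bearing GL-82→STA-66 = 22.920°,  θ₁₂ = bearing GL-82→STA3 = 231.542°
dₓₜ = R·arcsin(sin δ₁₃ · sin(θ₁₃ − θ₁₂)) = 6371.01·arcsin(0.04131·sin(-208.622°)) = 126.081 km
|dₓₜ| = 126.081 km

126.1 km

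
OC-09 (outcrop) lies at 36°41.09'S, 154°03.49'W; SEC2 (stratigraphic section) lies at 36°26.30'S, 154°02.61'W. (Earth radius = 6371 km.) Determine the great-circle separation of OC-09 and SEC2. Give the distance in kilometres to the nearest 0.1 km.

27.4 km

OC-09: φ = -36.68483°, λ = -154.05817°
SEC2: φ = -36.43833°, λ = -154.04350°
Δφ = 0.2465°,  Δλ = 0.0147°
a = sin²(Δφ/2) + cos φ₁ cos φ₂ sin²(Δλ/2) = 0.000005
c = 2·arcsin(√a) = 0.004307 rad = 0.2468°
d = R·c = 6371 × 0.004307 = 27.4 km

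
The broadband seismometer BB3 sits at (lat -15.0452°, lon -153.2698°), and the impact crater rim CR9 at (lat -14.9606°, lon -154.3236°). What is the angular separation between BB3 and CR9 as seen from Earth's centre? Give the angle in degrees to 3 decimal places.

1.021°

Δφ = 0.0846°,  Δλ = -1.0538°
a = sin²(Δφ/2) + cos φ₁ cos φ₂ sin²(Δλ/2) = 0.000079
c = 2·arcsin(√a) = 0.017827 rad = 1.0214°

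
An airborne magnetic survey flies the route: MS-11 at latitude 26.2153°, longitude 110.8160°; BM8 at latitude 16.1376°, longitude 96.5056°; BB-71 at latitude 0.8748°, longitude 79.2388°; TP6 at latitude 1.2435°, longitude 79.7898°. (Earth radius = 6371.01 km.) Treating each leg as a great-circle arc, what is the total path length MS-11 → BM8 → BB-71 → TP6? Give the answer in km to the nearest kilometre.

MS-11→BM8: c = 0.291441 rad, d = 1856.77 km
BM8→BB-71: c = 0.399020 rad, d = 2542.16 km
BB-71→TP6: c = 0.011570 rad, d = 73.71 km
Total = 1856.77 + 2542.16 + 73.71 = 4472.64 km

4473 km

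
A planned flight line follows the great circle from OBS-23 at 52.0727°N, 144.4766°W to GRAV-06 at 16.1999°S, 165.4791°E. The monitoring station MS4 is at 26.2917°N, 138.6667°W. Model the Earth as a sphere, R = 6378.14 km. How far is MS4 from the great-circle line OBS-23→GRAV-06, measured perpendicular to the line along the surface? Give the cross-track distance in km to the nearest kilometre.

2500 km

δ₁₃ = central angle OBS-23→MS4 = 0.456429 rad  (haversine)
θ₁₃ = bearing OBS-23→MS4 = 168.117°,  θ₁₂ = bearing OBS-23→GRAV-06 = 228.210°
dₓₜ = R·arcsin(sin δ₁₃ · sin(θ₁₃ − θ₁₂)) = 6378.14·arcsin(0.44075·sin(-60.093°)) = -2500.338 km
|dₓₜ| = 2500.338 km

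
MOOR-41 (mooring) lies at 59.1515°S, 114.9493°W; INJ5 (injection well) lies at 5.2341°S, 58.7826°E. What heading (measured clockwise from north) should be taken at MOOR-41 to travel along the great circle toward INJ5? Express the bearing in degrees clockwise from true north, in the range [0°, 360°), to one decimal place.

173.1°

Δλ = 173.7319°
y = sin Δλ · cos φ₂ = 0.108726
x = cos φ₁ sin φ₂ − sin φ₁ cos φ₂ cos Δλ = -0.896613
θ = atan2(y, x) = 173.0859° → 173.0859° (mod 360°)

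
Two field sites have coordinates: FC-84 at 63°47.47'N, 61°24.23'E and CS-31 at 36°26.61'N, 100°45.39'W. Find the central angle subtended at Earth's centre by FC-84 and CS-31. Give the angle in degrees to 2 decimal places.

78.77°

FC-84: φ = +63.79117°, λ = +61.40383°
CS-31: φ = +36.44350°, λ = -100.75650°
Δφ = -27.3477°,  Δλ = -162.1603°
a = sin²(Δφ/2) + cos φ₁ cos φ₂ sin²(Δλ/2) = 0.402619
c = 2·arcsin(√a) = 1.374781 rad = 78.7691°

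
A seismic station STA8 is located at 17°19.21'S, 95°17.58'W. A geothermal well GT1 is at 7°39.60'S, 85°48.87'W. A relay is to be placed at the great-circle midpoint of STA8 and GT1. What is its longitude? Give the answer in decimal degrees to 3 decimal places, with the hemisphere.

90.465°W

STA8: φ = -17.32017°, λ = -95.29300°
GT1: φ = -7.66000°, λ = -85.81450°
Bx = cos φ₂ cos Δλ = 0.977546,  By = cos φ₂ sin Δλ = 0.163208
φₘ = atan2(sin φ₁ + sin φ₂, √((cos φ₁ + Bx)² + By²)) = -12.53157°
λₘ = λ₁ + atan2(By, cos φ₁ + Bx) = -90.46484°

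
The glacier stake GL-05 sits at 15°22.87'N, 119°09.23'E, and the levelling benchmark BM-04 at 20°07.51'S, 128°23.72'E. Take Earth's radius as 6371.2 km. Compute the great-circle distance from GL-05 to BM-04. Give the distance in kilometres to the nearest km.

4075 km

GL-05: φ = +15.38117°, λ = +119.15383°
BM-04: φ = -20.12517°, λ = +128.39533°
Δφ = -35.5063°,  Δλ = 9.2415°
a = sin²(Δφ/2) + cos φ₁ cos φ₂ sin²(Δλ/2) = 0.098850
c = 2·arcsin(√a) = 0.639657 rad = 36.6496°
d = R·c = 6371.2 × 0.639657 = 4075.4 km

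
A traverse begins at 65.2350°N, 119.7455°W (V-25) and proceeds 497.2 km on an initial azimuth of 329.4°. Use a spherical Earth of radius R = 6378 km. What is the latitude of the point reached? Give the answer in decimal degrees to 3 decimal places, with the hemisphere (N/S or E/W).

68.964°N

δ = d/R = 497.2/6378 = 0.077955 rad
φ₂ = arcsin(sin φ₁ cos δ + cos φ₁ sin δ cos θ)
   = arcsin(0.90803·0.99696 + 0.41890·0.07788·0.86074) = 68.96402°
λ₂ = λ₁ + atan2(sin θ sin δ cos φ₁, cos δ − sin φ₁ sin φ₂) = -126.08610°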